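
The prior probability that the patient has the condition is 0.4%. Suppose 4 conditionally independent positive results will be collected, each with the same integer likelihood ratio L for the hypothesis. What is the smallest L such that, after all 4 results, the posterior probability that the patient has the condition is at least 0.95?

Prior odds = 0.004/0.996 = 1/249.
Target odds = 0.95/0.05 = 19.
Need L⁴ ≥ 19 ÷ (1/249) = 4731.
8⁴ = 4096 < 4731 ≤ 6561 = 9⁴, so L = 9.

9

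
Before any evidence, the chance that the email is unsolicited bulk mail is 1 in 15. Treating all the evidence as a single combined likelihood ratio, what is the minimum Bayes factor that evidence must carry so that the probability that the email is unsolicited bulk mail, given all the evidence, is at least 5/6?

Prior odds = (1/15)/(14/15) = 1/14.
Target odds = (5/6)/(1/6) = 5.
Required Bayes factor = 5 ÷ (1/14) = 70.

70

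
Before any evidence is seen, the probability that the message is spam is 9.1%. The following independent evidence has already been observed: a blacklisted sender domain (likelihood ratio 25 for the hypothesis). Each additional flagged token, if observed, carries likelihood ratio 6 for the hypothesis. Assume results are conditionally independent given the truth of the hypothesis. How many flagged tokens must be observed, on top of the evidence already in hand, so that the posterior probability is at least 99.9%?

Prior odds = 0.091/0.909 = 91/909.
Bayes factor of the evidence already in hand = 25.
Odds after that evidence = (91/909) × 25 = 2275/909.
Target odds = 0.999/0.001 = 999.
Need 6ⁿ ≥ 999 ÷ (2275/909) = 908091/2275.
6³ = 216 falls short of 908091/2275 but 6⁴ = 1296 reaches it, so n = 4.

4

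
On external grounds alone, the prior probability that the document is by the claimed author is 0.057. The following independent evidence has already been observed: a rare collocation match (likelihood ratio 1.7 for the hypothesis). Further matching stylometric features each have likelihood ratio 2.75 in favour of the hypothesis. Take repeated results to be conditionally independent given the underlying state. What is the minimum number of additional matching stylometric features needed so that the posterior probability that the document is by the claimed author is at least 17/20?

Prior odds = 0.057/0.943 = 57/943.
Bayes factor of the evidence already in hand = 1.7.
Odds after that evidence = (57/943) × 1.7 = 969/9430.
Target odds = 0.85/0.15 = 17/3.
Need 2.75ⁿ ≥ 17/3 ÷ (969/9430) = 9430/171.
2.75³ = 20.796875 falls short of 9430/171 but 2.75⁴ = 57.19140625 reaches it, so n = 4.

4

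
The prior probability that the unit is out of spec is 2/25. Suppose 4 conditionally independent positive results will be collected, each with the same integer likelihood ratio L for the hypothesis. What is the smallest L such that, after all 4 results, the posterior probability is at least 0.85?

Prior odds = 0.08/0.92 = 2/23.
Target odds = 0.85/0.15 = 17/3.
Need L⁴ ≥ 17/3 ÷ (2/23) = 391/6.
2⁴ = 16 < 391/6 ≤ 81 = 3⁴, so L = 3.

3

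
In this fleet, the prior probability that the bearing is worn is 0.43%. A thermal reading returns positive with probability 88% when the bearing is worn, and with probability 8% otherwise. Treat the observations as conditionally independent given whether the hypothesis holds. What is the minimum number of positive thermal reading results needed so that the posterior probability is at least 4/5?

Prior odds: 0.0043 ÷ 0.9957 = 43/9957.
Likelihood ratio of a positive result = 0.88/0.08 = 11.
Target posterior odds = 0.8/0.2 = 4.
Need (43/9957) × 11ⁿ ≥ 4, i.e. 11ⁿ ≥ 39828/43.
11² = 121 falls short of 39828/43 but 11³ = 1331 reaches it, so n = 3.

3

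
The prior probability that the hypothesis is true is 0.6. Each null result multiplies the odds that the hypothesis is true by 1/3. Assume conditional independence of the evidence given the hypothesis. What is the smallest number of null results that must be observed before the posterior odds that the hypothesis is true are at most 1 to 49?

4

Prior odds: 0.6 ÷ 0.4 = 1.5.
Likelihood ratio per null result = 1/3.
Target odds = 1/49.
Require (1/3)ⁿ ≤ 1/49 ÷ 1.5 = 2/147.
(1/3)³ = 1/27 is still above 2/147 but (1/3)⁴ = 1/81 is at or below it, so n = 4.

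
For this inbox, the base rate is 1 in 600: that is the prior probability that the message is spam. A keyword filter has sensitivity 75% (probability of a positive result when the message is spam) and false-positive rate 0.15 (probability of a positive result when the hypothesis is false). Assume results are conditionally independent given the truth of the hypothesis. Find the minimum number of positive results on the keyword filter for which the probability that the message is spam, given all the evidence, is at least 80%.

Prior odds: (1/600) ÷ (599/600) = 1/599.
Likelihood ratio of a positive result = 0.75/0.15 = 5.
Target posterior odds = 0.8/0.2 = 4.
Require 5ⁿ ≥ 4 ÷ (1/599) = 2396.
5⁴ = 625 falls short of 2396 but 5⁵ = 3125 reaches it, so n = 5.

5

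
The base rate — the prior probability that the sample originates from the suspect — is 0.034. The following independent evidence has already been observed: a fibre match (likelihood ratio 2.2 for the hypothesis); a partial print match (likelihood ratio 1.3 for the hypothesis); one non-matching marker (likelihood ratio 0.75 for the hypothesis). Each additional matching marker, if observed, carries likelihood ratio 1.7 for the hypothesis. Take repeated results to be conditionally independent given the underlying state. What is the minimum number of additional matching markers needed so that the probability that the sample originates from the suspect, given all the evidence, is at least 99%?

14

Prior odds = 0.034/0.966 = 17/483.
Combined Bayes factor of the evidence already in hand = 2.2 × 1.3 × 0.75 = 2.145.
Odds after that evidence = (17/483) × 2.145 = 2431/32200.
Target odds = 0.99/0.01 = 99.
Need 1.7ⁿ ≥ 99 ÷ (2431/32200) = 289800/221.
1.7¹³ ≈990.458 falls short of 289800/221 but 1.7¹⁴ ≈1683.78 reaches it, so n = 14.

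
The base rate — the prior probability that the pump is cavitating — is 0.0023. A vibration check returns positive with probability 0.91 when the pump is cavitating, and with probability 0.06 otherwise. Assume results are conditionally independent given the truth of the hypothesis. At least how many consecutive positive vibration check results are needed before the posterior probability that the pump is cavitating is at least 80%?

Prior odds = 0.0023/0.9977 = 23/9977.
Likelihood ratio of a positive result = 0.91/0.06 = 91/6.
Target odds: 0.8 ÷ 0.2 = 4.
Require (91/6)ⁿ ≥ 4 ÷ (23/9977) = 39908/23.
(91/6)² = 8281/36 falls short of 39908/23 but (91/6)³ = 753571/216 reaches it, so n = 3.

3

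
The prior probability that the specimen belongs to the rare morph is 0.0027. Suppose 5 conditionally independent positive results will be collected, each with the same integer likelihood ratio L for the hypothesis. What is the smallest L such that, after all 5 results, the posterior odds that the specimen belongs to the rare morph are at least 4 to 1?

5

Prior odds = 0.0027/0.9973 = 27/9973.
Target odds = 4.
Need L⁵ ≥ 4 ÷ (27/9973) = 39892/27.
4⁵ = 1024 < 39892/27 ≤ 3125 = 5⁵, so L = 5.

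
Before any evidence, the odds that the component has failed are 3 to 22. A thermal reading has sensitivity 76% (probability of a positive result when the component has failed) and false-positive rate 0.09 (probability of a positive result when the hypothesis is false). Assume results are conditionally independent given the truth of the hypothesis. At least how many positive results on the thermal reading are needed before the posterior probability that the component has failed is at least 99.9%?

Prior odds = 3/22.
Likelihood ratio of a positive result = 0.76/0.09 = 76/9.
Target odds: 0.999 ÷ 0.001 = 999.
Need (3/22) × (76/9)ⁿ ≥ 999, i.e. (76/9)ⁿ ≥ 7326.
(76/9)⁴ = 33362176/6561 falls short of 7326 but (76/9)⁵ ≈42939.3 reaches it, so n = 5.

5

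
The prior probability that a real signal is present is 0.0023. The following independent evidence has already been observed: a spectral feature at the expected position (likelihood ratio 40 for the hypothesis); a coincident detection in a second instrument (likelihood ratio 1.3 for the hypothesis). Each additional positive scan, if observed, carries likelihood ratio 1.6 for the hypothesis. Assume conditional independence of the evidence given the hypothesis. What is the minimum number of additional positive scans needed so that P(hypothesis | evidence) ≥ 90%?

10

Prior odds = 0.0023/0.9977 = 23/9977.
Combined Bayes factor of the evidence already in hand = 40 × 1.3 = 52.
Odds after that evidence = (23/9977) × 52 = 1196/9977.
Target odds = 0.9/0.1 = 9.
Need 1.6ⁿ ≥ 9 ÷ (1196/9977) = 89793/1196.
1.6⁹ = 134217728/1953125 falls short of 89793/1196 but 1.6¹⁰ ≈109.951 reaches it, so n = 10.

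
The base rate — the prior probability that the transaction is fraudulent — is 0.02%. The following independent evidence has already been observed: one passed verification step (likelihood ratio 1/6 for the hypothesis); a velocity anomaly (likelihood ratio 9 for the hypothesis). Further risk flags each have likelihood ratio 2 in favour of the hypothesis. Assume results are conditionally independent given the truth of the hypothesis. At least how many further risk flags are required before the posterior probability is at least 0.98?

Prior odds = 0.0002/0.9998 = 1/4999.
Combined Bayes factor of the evidence already in hand = (1/6) × 9 = 1.5.
Odds after that evidence = (1/4999) × 1.5 = 3/9998.
Target odds = 0.98/0.02 = 49.
Need 2ⁿ ≥ 49 ÷ (3/9998) = 489902/3.
2¹⁷ = 131072 falls short of 489902/3 but 2¹⁸ = 262144 reaches it, so n = 18.

18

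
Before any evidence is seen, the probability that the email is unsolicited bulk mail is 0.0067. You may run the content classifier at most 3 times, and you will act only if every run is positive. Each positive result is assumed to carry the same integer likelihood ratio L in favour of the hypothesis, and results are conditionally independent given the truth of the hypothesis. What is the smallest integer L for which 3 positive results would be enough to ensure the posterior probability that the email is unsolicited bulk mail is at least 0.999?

Prior odds = 0.0067/0.9933 = 67/9933.
Target odds = 0.999/0.001 = 999.
Need L³ ≥ 999 ÷ (67/9933) = 9923067/67.
52³ = 140608 < 9923067/67 ≤ 148877 = 53³, so L = 53.

53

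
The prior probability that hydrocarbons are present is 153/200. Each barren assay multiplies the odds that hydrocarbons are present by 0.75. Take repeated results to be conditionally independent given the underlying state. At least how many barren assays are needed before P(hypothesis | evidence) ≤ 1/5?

9

Prior odds = 0.765/0.235 = 153/47.
Likelihood ratio per barren assay = 0.75.
Target odds: 0.2 ÷ 0.8 = 0.25.
Require 0.75ⁿ ≤ 0.25 ÷ (153/47) = 47/612.
0.75⁸ = 6561/65536 is still above 47/612 but 0.75⁹ = 19683/262144 is at or below it, so n = 9.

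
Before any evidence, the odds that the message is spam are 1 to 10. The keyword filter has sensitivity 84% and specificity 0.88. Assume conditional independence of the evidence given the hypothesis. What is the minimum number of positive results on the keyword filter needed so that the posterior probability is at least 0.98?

4

Prior odds = 0.1.
False-positive rate = 1 − 0.88 = 0.12; likelihood ratio of a positive = 0.84/0.12 = 7.
Target odds: 0.98 ÷ 0.02 = 49.
Need 0.1 × 7ⁿ ≥ 49, i.e. 7ⁿ ≥ 490.
7³ = 343 falls short of 490 but 7⁴ = 2401 reaches it, so n = 4.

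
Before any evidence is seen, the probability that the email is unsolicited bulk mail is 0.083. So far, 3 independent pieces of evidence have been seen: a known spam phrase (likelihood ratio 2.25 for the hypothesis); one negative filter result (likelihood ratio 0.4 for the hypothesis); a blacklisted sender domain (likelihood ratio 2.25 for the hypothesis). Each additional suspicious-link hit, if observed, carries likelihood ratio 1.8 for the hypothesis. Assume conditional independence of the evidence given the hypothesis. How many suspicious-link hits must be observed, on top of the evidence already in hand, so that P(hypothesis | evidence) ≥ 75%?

Prior odds = 0.083/0.917 = 83/917.
Combined Bayes factor of the evidence already in hand = 2.25 × 0.4 × 2.25 = 2.025.
Odds after that evidence = (83/917) × 2.025 = 6723/36680.
Target odds = 0.75/0.25 = 3.
Need 1.8ⁿ ≥ 3 ÷ (6723/36680) = 36680/2241.
1.8⁴ = 10.4976 falls short of 36680/2241 but 1.8⁵ = 18.89568 reaches it, so n = 5.

5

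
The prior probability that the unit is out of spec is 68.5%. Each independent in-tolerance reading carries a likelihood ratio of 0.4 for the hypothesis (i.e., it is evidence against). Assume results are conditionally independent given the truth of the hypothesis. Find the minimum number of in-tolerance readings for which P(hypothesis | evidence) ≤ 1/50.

Prior odds = 0.685/0.315 = 137/63.
Likelihood ratio per in-tolerance reading = 0.4.
Target posterior odds = 0.02/0.98 = 1/49.
Need (137/63) × 0.4ⁿ ≤ 1/49, i.e. 0.4ⁿ ≤ 9/959.
0.4⁵ = 0.01024 is still above 9/959 but 0.4⁶ = 64/15625 is at or below it, so n = 6.

6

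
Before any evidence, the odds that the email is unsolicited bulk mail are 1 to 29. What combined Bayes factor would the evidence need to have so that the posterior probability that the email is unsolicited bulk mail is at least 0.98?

1421

Prior odds = 1/29.
Target odds = 0.98/0.02 = 49.
Required Bayes factor = 49 ÷ (1/29) = 1421.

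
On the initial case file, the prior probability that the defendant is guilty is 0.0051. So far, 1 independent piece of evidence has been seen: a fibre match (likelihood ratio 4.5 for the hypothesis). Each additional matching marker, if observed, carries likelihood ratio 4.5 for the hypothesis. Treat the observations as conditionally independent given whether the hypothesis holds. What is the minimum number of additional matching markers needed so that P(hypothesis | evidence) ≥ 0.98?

6

Prior odds = 0.0051/0.9949 = 51/9949.
Bayes factor of the evidence already in hand = 4.5.
Odds after that evidence = (51/9949) × 4.5 = 459/19898.
Target odds = 0.98/0.02 = 49.
Need 4.5ⁿ ≥ 49 ÷ (459/19898) = 975002/459.
4.5⁵ = 1845.28125 falls short of 975002/459 but 4.5⁶ = 8303.765625 reaches it, so n = 6.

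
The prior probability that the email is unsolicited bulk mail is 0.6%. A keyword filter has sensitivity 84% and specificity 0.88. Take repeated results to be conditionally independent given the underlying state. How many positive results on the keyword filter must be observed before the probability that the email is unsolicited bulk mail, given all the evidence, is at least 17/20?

4

Prior odds = 0.006/0.994 = 3/497.
False-positive rate = 1 − 0.88 = 0.12; likelihood ratio of a positive = 0.84/0.12 = 7.
Target posterior odds = 0.85/0.15 = 17/3.
Need (3/497) × 7ⁿ ≥ 17/3, i.e. 7ⁿ ≥ 8449/9.
7³ = 343 falls short of 8449/9 but 7⁴ = 2401 reaches it, so n = 4.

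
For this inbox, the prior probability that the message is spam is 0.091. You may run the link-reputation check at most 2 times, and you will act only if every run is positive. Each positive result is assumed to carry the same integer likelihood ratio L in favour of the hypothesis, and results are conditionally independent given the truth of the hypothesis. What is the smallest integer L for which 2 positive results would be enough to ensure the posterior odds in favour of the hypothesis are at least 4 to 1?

Prior odds = 0.091/0.909 = 91/909.
Target odds = 4.
Need L² ≥ 4 ÷ (91/909) = 3636/91.
6² = 36 < 3636/91 ≤ 49 = 7², so L = 7.

7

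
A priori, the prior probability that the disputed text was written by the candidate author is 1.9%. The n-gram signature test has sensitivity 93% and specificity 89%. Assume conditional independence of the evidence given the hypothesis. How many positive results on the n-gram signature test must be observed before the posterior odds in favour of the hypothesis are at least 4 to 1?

3

Prior odds = 0.019/0.981 = 19/981.
False-positive rate = 1 − 0.89 = 0.11; likelihood ratio of a positive = 0.93/0.11 = 93/11.
Target odds = 4.
Require (93/11)ⁿ ≥ 4 ÷ (19/981) = 3924/19.
(93/11)² = 8649/121 falls short of 3924/19 but (93/11)³ = 804357/1331 reaches it, so n = 3.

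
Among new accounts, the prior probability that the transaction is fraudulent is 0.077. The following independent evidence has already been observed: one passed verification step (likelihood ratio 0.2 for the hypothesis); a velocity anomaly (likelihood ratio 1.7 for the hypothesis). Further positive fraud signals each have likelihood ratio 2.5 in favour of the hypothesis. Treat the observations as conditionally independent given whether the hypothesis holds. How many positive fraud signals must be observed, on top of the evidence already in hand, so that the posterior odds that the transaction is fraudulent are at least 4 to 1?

Prior odds = 0.077/0.923 = 77/923.
Combined Bayes factor of the evidence already in hand = 0.2 × 1.7 = 0.34.
Odds after that evidence = (77/923) × 0.34 = 1309/46150.
Target odds = 4.
Need 2.5ⁿ ≥ 4 ÷ (1309/46150) = 184600/1309.
2.5⁵ = 97.65625 falls short of 184600/1309 but 2.5⁶ = 244.140625 reaches it, so n = 6.

6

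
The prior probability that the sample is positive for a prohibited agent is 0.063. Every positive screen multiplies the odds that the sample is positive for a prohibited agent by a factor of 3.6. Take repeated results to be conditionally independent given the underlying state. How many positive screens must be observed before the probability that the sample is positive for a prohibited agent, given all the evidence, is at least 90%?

Prior odds: 0.063 ÷ 0.937 = 63/937.
Likelihood ratio per positive screen = 3.6.
Target odds: 0.9 ÷ 0.1 = 9.
Need (63/937) × 3.6ⁿ ≥ 9, i.e. 3.6ⁿ ≥ 937/7.
3.6³ = 46.656 falls short of 937/7 but 3.6⁴ = 167.9616 reaches it, so n = 4.

4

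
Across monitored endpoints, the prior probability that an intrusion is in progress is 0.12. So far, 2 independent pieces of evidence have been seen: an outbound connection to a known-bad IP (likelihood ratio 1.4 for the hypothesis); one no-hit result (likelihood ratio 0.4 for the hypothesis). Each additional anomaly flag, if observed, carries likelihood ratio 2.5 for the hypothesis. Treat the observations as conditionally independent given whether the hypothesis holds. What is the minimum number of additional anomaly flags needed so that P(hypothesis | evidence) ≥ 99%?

8

Prior odds = 0.12/0.88 = 3/22.
Combined Bayes factor of the evidence already in hand = 1.4 × 0.4 = 0.56.
Odds after that evidence = (3/22) × 0.56 = 21/275.
Target odds = 0.99/0.01 = 99.
Need 2.5ⁿ ≥ 99 ÷ (21/275) = 9075/7.
2.5⁷ = 610.3515625 falls short of 9075/7 but 2.5⁸ = 390625/256 reaches it, so n = 8.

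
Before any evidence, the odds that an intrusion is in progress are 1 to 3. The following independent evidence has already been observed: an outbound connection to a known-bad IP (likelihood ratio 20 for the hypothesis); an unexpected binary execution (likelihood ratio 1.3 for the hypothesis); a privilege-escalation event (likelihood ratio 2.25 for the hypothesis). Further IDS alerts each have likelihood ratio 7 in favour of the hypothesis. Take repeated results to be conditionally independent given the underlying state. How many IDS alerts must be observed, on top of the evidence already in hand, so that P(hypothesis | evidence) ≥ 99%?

1

Prior odds = 1/3.
Combined Bayes factor of the evidence already in hand = 20 × 1.3 × 2.25 = 58.5.
Odds after that evidence = (1/3) × 58.5 = 19.5.
Target odds = 0.99/0.01 = 99.
Need 7ⁿ ≥ 99 ÷ 19.5 = 66/13.
7¹ = 7, which meets the required 66/13; so n = 1.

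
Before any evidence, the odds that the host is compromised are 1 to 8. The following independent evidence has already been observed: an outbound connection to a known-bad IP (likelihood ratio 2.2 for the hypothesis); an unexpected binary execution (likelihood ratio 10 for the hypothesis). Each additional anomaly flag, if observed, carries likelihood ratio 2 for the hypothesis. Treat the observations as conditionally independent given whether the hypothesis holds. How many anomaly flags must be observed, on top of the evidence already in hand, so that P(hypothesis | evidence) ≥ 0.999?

Prior odds = 0.125.
Combined Bayes factor of the evidence already in hand = 2.2 × 10 = 22.
Odds after that evidence = 0.125 × 22 = 2.75.
Target odds = 0.999/0.001 = 999.
Need 2ⁿ ≥ 999 ÷ 2.75 = 3996/11.
2⁸ = 256 falls short of 3996/11 but 2⁹ = 512 reaches it, so n = 9.

9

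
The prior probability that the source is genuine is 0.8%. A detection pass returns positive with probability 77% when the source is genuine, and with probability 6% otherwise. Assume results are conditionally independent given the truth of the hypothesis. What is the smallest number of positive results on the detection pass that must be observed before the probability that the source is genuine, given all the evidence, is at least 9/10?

3

Prior odds: 0.008 ÷ 0.992 = 1/124.
Likelihood ratio of a positive result = 0.77/0.06 = 77/6.
Target odds: 0.9 ÷ 0.1 = 9.
Require (77/6)ⁿ ≥ 9 ÷ (1/124) = 1116.
(77/6)² = 5929/36 falls short of 1116 but (77/6)³ = 456533/216 reaches it, so n = 3.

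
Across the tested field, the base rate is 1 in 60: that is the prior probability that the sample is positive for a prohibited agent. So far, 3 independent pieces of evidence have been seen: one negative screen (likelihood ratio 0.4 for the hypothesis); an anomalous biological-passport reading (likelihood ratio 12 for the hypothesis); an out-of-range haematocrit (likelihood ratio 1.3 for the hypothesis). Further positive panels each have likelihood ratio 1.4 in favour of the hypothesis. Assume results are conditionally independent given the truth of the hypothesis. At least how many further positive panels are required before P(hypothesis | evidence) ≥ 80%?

Prior odds = (1/60)/(59/60) = 1/59.
Combined Bayes factor of the evidence already in hand = 0.4 × 12 × 1.3 = 6.24.
Odds after that evidence = (1/59) × 6.24 = 156/1475.
Target odds = 0.8/0.2 = 4.
Need 1.4ⁿ ≥ 4 ÷ (156/1475) = 1475/39.
1.4¹⁰ = 282475249/9765625 falls short of 1475/39 but 1.4¹¹ ≈40.4957 reaches it, so n = 11.

11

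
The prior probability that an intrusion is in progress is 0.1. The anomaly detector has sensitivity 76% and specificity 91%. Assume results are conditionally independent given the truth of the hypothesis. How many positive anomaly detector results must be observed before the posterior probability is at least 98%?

3

Prior odds = 0.1/0.9 = 1/9.
False-positive rate = 1 − 0.91 = 0.09; likelihood ratio of a positive = 0.76/0.09 = 76/9.
Target odds: 0.98 ÷ 0.02 = 49.
Require (76/9)ⁿ ≥ 49 ÷ (1/9) = 441.
(76/9)² = 5776/81 falls short of 441 but (76/9)³ = 438976/729 reaches it, so n = 3.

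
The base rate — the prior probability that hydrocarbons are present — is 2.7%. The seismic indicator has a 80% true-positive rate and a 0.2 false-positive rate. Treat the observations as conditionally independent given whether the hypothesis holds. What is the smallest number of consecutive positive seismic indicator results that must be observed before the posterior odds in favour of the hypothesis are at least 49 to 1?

6

Prior odds = 0.027/0.973 = 27/973.
Likelihood ratio of a positive result = 0.8/0.2 = 4.
Target odds = 49.
Need (27/973) × 4ⁿ ≥ 49, i.e. 4ⁿ ≥ 47677/27.
4⁵ = 1024 falls short of 47677/27 but 4⁶ = 4096 reaches it, so n = 6.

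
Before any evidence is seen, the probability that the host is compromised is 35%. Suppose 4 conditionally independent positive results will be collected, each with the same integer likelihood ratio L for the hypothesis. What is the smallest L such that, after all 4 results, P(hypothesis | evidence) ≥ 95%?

3

Prior odds = 0.35/0.65 = 7/13.
Target odds = 0.95/0.05 = 19.
Need L⁴ ≥ 19 ÷ (7/13) = 247/7.
2⁴ = 16 < 247/7 ≤ 81 = 3⁴, so L = 3.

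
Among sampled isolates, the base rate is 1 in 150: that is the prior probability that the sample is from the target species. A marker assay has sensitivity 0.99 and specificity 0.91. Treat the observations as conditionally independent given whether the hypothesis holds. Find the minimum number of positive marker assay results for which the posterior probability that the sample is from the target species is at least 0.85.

Prior odds = (1/150)/(149/150) = 1/149.
False-positive rate = 1 − 0.91 = 0.09; likelihood ratio of a positive = 0.99/0.09 = 11.
Target posterior odds = 0.85/0.15 = 17/3.
Require 11ⁿ ≥ 17/3 ÷ (1/149) = 2533/3.
11² = 121 falls short of 2533/3 but 11³ = 1331 reaches it, so n = 3.

3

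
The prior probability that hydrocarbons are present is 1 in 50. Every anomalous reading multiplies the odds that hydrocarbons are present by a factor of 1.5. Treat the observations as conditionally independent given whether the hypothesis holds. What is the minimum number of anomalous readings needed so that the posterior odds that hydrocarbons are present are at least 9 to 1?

16

Prior odds: 0.02 ÷ 0.98 = 1/49.
Likelihood ratio per anomalous reading = 1.5.
Target odds = 9.
Need (1/49) × 1.5ⁿ ≥ 9, i.e. 1.5ⁿ ≥ 441.
1.5¹⁵ = 14348907/32768 falls short of 441 but 1.5¹⁶ = 43046721/65536 reaches it, so n = 16.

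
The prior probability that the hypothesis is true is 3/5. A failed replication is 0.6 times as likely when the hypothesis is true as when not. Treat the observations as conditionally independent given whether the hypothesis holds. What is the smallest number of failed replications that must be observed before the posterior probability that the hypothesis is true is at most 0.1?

6

Prior odds: 0.6 ÷ 0.4 = 1.5.
Likelihood ratio per failed replication = 0.6.
Target odds: 0.1 ÷ 0.9 = 1/9.
Need 1.5 × 0.6ⁿ ≤ 1/9, i.e. 0.6ⁿ ≤ 2/27.
0.6⁵ = 0.07776 is still above 2/27 but 0.6⁶ = 729/15625 is at or below it, so n = 6.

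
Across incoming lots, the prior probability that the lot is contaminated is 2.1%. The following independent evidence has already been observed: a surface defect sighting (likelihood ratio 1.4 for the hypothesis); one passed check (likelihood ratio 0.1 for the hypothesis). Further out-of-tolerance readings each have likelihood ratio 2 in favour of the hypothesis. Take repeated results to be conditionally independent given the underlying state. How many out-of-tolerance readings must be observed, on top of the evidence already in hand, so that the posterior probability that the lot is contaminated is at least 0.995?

17

Prior odds = 0.021/0.979 = 21/979.
Combined Bayes factor of the evidence already in hand = 1.4 × 0.1 = 0.14.
Odds after that evidence = (21/979) × 0.14 = 147/48950.
Target odds = 0.995/0.005 = 199.
Need 2ⁿ ≥ 199 ÷ (147/48950) = 9741050/147.
2¹⁶ = 65536 falls short of 9741050/147 but 2¹⁷ = 131072 reaches it, so n = 17.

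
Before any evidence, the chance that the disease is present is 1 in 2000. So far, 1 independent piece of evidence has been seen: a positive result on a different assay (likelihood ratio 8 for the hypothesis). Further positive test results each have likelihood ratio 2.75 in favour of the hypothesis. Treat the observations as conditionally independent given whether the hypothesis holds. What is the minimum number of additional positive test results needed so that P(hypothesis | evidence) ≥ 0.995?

11

Prior odds = 0.0005/0.9995 = 1/1999.
Bayes factor of the evidence already in hand = 8.
Odds after that evidence = (1/1999) × 8 = 8/1999.
Target odds = 0.995/0.005 = 199.
Need 2.75ⁿ ≥ 199 ÷ (8/1999) = 49725.125.
2.75¹⁰ ≈24735.9 falls short of 49725.125 but 2.75¹¹ ≈68023.6 reaches it, so n = 11.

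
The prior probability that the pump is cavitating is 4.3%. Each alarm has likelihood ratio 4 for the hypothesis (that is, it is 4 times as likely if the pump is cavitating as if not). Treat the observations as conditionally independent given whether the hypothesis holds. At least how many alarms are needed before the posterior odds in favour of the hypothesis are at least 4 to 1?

Prior odds: 0.043 ÷ 0.957 = 43/957.
Likelihood ratio per alarm = 4.
Target odds = 4.
Require 4ⁿ ≥ 4 ÷ (43/957) = 3828/43.
4³ = 64 falls short of 3828/43 but 4⁴ = 256 reaches it, so n = 4.

4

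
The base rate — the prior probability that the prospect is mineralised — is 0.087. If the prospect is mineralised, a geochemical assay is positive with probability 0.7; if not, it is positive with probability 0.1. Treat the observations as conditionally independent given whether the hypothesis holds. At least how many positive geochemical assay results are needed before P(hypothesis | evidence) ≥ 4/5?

Prior odds: 0.087 ÷ 0.913 = 87/913.
Likelihood ratio of a positive = 0.7/0.1 = 7.
Target odds: 0.8 ÷ 0.2 = 4.
Need (87/913) × 7ⁿ ≥ 4, i.e. 7ⁿ ≥ 3652/87.
7¹ = 7 falls short of 3652/87 but 7² = 49 reaches it, so n = 2.

2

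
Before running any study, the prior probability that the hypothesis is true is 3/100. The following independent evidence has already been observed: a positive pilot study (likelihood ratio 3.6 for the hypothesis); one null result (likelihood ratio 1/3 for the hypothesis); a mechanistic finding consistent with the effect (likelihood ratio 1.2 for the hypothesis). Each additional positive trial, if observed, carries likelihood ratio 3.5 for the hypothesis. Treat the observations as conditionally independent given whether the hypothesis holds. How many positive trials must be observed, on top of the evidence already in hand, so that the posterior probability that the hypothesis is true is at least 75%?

4

Prior odds = 0.03/0.97 = 3/97.
Combined Bayes factor of the evidence already in hand = 3.6 × (1/3) × 1.2 = 1.44.
Odds after that evidence = (3/97) × 1.44 = 108/2425.
Target odds = 0.75/0.25 = 3.
Need 3.5ⁿ ≥ 3 ÷ (108/2425) = 2425/36.
3.5³ = 42.875 falls short of 2425/36 but 3.5⁴ = 150.0625 reaches it, so n = 4.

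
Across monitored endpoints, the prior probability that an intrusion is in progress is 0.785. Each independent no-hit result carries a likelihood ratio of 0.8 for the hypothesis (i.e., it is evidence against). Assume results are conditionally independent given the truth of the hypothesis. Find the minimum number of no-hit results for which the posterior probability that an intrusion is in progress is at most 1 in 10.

Prior odds: 0.785 ÷ 0.215 = 157/43.
Likelihood ratio per no-hit result = 0.8.
Target posterior odds = 0.1/0.9 = 1/9.
Need (157/43) × 0.8ⁿ ≤ 1/9, i.e. 0.8ⁿ ≤ 43/1413.
0.8¹⁵ ≈0.0351844 is still above 43/1413 but 0.8¹⁶ ≈0.0281475 is at or below it, so n = 16.

16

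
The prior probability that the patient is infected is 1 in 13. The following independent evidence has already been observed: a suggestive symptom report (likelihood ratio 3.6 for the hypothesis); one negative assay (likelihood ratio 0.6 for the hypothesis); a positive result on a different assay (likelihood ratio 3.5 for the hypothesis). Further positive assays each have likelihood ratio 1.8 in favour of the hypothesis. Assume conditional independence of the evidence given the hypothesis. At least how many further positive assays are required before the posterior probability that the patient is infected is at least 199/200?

10

Prior odds = (1/13)/(12/13) = 1/12.
Combined Bayes factor of the evidence already in hand = 3.6 × 0.6 × 3.5 = 7.56.
Odds after that evidence = (1/12) × 7.56 = 0.63.
Target odds = 0.995/0.005 = 199.
Need 1.8ⁿ ≥ 199 ÷ 0.63 = 19900/63.
1.8⁹ = 387420489/1953125 falls short of 19900/63 but 1.8¹⁰ ≈357.047 reaches it, so n = 10.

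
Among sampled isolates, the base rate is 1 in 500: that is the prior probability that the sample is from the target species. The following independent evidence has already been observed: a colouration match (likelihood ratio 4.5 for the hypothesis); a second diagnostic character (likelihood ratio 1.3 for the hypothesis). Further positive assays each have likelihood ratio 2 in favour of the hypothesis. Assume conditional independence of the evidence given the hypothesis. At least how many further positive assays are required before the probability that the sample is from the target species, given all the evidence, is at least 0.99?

14

Prior odds = 0.002/0.998 = 1/499.
Combined Bayes factor of the evidence already in hand = 4.5 × 1.3 = 5.85.
Odds after that evidence = (1/499) × 5.85 = 117/9980.
Target odds = 0.99/0.01 = 99.
Need 2ⁿ ≥ 99 ÷ (117/9980) = 109780/13.
2¹³ = 8192 falls short of 109780/13 but 2¹⁴ = 16384 reaches it, so n = 14.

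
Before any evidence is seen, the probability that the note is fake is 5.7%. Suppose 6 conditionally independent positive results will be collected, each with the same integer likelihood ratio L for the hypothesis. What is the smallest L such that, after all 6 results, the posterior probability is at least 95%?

3

Prior odds = 0.057/0.943 = 57/943.
Target odds = 0.95/0.05 = 19.
Need L⁶ ≥ 19 ÷ (57/943) = 943/3.
2⁶ = 64 < 943/3 ≤ 729 = 3⁶, so L = 3.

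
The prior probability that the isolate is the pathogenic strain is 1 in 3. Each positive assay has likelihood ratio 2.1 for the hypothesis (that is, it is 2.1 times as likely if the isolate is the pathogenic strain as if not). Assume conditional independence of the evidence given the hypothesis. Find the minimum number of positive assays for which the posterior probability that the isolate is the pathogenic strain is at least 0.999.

11

Prior odds: (1/3) ÷ (2/3) = 0.5.
Likelihood ratio per positive assay = 2.1.
Target posterior odds = 0.999/0.001 = 999.
Require 2.1ⁿ ≥ 999 ÷ 0.5 = 1998.
2.1¹⁰ ≈1667.99 falls short of 1998 but 2.1¹¹ ≈3502.78 reaches it, so n = 11.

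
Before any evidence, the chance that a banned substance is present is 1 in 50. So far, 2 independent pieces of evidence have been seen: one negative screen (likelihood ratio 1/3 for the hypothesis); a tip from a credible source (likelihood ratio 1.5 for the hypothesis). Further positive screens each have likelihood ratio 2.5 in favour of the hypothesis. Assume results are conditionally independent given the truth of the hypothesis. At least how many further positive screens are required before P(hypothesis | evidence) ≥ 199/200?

11

Prior odds = 0.02/0.98 = 1/49.
Combined Bayes factor of the evidence already in hand = (1/3) × 1.5 = 0.5.
Odds after that evidence = (1/49) × 0.5 = 1/98.
Target odds = 0.995/0.005 = 199.
Need 2.5ⁿ ≥ 199 ÷ (1/98) = 19502.
2.5¹⁰ = 9765625/1024 falls short of 19502 but 2.5¹¹ = 48828125/2048 reaches it, so n = 11.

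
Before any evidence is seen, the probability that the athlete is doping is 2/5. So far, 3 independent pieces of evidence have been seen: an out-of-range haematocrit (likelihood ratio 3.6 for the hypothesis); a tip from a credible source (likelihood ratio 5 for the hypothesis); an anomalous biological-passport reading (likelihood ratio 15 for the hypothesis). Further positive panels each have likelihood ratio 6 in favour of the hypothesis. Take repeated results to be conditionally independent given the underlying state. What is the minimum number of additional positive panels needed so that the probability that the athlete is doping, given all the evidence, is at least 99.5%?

Prior odds = 0.4/0.6 = 2/3.
Combined Bayes factor of the evidence already in hand = 3.6 × 5 × 15 = 270.
Odds after that evidence = (2/3) × 270 = 180.
Target odds = 0.995/0.005 = 199.
Need 6ⁿ ≥ 199 ÷ 180 = 199/180.
6¹ = 6, which meets the required 199/180; so n = 1.

1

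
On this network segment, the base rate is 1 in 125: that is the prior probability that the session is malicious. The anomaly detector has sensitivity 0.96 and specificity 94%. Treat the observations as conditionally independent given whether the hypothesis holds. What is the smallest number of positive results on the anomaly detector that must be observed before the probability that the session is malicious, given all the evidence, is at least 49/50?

Prior odds = 0.008/0.992 = 1/124.
False-positive rate = 1 − 0.94 = 0.06; likelihood ratio of a positive = 0.96/0.06 = 16.
Target posterior odds = 0.98/0.02 = 49.
Require 16ⁿ ≥ 49 ÷ (1/124) = 6076.
16³ = 4096 falls short of 6076 but 16⁴ = 65536 reaches it, so n = 4.

4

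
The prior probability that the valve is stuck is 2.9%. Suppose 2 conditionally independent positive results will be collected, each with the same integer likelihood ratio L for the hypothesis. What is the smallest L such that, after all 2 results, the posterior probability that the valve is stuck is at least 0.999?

Prior odds = 0.029/0.971 = 29/971.
Target odds = 0.999/0.001 = 999.
Need L² ≥ 999 ÷ (29/971) = 970029/29.
182² = 33124 < 970029/29 ≤ 33489 = 183², so L = 183.

183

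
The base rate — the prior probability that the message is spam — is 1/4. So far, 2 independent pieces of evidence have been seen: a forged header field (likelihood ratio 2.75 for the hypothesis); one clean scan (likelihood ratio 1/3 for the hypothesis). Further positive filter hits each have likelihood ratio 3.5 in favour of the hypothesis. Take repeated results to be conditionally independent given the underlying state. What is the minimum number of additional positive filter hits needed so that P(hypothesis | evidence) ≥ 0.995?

Prior odds = 0.25/0.75 = 1/3.
Combined Bayes factor of the evidence already in hand = 2.75 × (1/3) = 11/12.
Odds after that evidence = (1/3) × 11/12 = 11/36.
Target odds = 0.995/0.005 = 199.
Need 3.5ⁿ ≥ 199 ÷ (11/36) = 7164/11.
3.5⁵ = 525.21875 falls short of 7164/11 but 3.5⁶ = 1838.265625 reaches it, so n = 6.

6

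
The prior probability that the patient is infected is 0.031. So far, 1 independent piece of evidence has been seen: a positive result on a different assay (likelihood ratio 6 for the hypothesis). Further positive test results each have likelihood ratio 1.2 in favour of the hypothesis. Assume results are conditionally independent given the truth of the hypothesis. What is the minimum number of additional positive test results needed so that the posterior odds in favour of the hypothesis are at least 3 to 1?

Prior odds = 0.031/0.969 = 31/969.
Bayes factor of the evidence already in hand = 6.
Odds after that evidence = (31/969) × 6 = 62/323.
Target odds = 3.
Need 1.2ⁿ ≥ 3 ÷ (62/323) = 969/62.
1.2¹⁵ ≈15.407 falls short of 969/62 but 1.2¹⁶ ≈18.4884 reaches it, so n = 16.

16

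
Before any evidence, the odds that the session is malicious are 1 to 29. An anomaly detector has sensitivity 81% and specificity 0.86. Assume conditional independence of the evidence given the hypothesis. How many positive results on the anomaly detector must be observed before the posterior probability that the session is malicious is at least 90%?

4

Prior odds = 1/29.
False-positive rate = 1 − 0.86 = 0.14; likelihood ratio of a positive = 0.81/0.14 = 81/14.
Target posterior odds = 0.9/0.1 = 9.
Require (81/14)ⁿ ≥ 9 ÷ (1/29) = 261.
(81/14)³ = 531441/2744 falls short of 261 but (81/14)⁴ = 43046721/38416 reaches it, so n = 4.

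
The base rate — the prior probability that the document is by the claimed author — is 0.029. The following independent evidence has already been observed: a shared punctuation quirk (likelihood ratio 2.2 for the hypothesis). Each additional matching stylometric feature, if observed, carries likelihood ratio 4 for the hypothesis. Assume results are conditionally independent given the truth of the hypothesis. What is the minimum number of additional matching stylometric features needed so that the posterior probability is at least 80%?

3

Prior odds = 0.029/0.971 = 29/971.
Bayes factor of the evidence already in hand = 2.2.
Odds after that evidence = (29/971) × 2.2 = 319/4855.
Target odds = 0.8/0.2 = 4.
Need 4ⁿ ≥ 4 ÷ (319/4855) = 19420/319.
4² = 16 falls short of 19420/319 but 4³ = 64 reaches it, so n = 3.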